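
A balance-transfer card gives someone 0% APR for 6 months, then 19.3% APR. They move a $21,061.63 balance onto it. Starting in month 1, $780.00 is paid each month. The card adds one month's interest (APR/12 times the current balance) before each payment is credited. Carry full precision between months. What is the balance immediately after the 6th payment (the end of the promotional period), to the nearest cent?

$16,381.63

Promo months 1–6 at r₀ = 0%/12 = 0; months 7+ at r₁ = 19.3%/12 = 0.0160833.
After month 6 (no interest yet): B = $21,061.63 − 6·$780.00 = $16,381.63.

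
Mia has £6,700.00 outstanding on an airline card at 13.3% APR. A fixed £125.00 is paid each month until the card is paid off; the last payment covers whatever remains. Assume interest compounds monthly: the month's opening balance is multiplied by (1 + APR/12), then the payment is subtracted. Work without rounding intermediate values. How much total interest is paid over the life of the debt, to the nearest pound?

£3,524

Monthly rate r = 13.3%/12 = 1.10833% = 0.0110833.
Payoff takes n = ⌈−ln(1 − rB₀/P)/ln(1+r)⌉ = ⌈81.794⌉ = 82 payments; the last is £99.40.
Total paid = 81·£125.00 + £99.40 = £10,224.40.
Total interest = total paid − principal = £10,224.40 − £6,700.00 = £3,524.40.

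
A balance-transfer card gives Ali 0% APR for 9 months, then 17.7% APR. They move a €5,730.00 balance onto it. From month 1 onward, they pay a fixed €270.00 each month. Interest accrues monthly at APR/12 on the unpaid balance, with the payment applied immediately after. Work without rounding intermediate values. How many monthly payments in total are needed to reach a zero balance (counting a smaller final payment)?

Promo months 1–9 at r₀ = 0%/12 = 0; months 10+ at r₁ = 17.7%/12 = 0.01475.
After month 9 (no interest yet): B = €5,730.00 − 9·€270.00 = €3,300.00.
Then at r₁ with €270.00/mo: n₂ = −ln(1 − r₁·B/P)/ln(1+r₁) ≈ 13.58 → 14 more payments.

23 payments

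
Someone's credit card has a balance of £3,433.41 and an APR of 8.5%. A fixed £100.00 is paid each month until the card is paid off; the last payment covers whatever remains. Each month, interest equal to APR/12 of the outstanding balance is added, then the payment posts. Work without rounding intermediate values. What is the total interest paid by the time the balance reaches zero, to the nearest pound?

£515

Monthly rate r = 8.5%/12 = 0.708333% = 0.00708333.
Payoff takes n = ⌈−ln(1 − rB₀/P)/ln(1+r)⌉ = ⌈39.479⌉ = 40 payments; the last is £47.97.
Total paid = 39·£100.00 + £47.97 = £3,947.97.
Total interest = total paid − principal = £3,947.97 − £3,433.41 = £514.56.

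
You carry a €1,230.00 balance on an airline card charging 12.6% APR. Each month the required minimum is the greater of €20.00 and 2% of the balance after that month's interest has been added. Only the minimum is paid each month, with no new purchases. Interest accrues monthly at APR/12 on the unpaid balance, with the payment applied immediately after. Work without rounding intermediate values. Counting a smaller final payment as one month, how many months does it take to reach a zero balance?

Monthly rate r = 12.6%/12 = 1.05% = 0.0105.
While 2% of the post-interest balance exceeds €20.00, each month B ← (B·(1+r))·(1 − 0.02), i.e. B shrinks by the factor (1+r)·0.98 = 0.99029.
This holds for months 1–23. Entering month 24 the balance is €982.74; 2% of the post-interest balance is now below €20.00, so the flat €20.00 minimum applies from here.
From month 24 a fixed €20.00 at rate r clears €982.74 in 70 more payments. Total: 23 + 70 = 93 months.

93 months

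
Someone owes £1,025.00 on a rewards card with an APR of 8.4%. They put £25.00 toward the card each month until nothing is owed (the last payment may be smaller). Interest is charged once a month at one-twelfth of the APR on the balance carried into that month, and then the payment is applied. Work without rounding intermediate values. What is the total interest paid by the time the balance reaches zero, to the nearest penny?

£187.37

Monthly rate r = 8.4%/12 = 0.7% = 0.007.
Payoff takes n = ⌈−ln(1 − rB₀/P)/ln(1+r)⌉ = ⌈48.494⌉ = 49 payments; the last is £12.37.
Total paid = 48·£25.00 + £12.37 = £1,212.37.
Total interest = total paid − principal = £1,212.37 − £1,025.00 = £187.37.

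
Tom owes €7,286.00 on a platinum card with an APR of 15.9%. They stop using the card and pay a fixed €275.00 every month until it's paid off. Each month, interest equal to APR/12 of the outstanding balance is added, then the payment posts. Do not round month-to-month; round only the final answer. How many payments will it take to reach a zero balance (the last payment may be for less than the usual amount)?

Monthly rate r = 15.9%/12 = 1.325% = 0.01325.
Recurrence: B ← B·(1+r) − €275.00.
Month 1: interest €96.54; balance after payment €7,107.54.
Month 2: interest €94.17; balance after payment €6,926.71.
Closed form: n = −ln(1 − rB₀/P)/ln(1+r) = −ln(0.64895)/ln(1.01325) ≈ 32.850, so the balance reaches zero during payment 33.

33 payments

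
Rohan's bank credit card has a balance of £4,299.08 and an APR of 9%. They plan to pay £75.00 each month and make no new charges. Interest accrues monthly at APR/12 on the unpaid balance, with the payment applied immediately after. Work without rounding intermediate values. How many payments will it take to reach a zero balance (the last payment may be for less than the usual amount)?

Monthly rate r = 9%/12 = 0.75% = 0.0075.
Recurrence: B ← B·(1+r) − £75.00.
Month 1: interest £32.24; balance after payment £4,256.32.
Month 2: interest £31.92; balance after payment £4,213.25.
Closed form: n = −ln(1 − rB₀/P)/ln(1+r) = −ln(0.57009)/ln(1.0075) ≈ 75.208, so the balance reaches zero during payment 76.

76 payments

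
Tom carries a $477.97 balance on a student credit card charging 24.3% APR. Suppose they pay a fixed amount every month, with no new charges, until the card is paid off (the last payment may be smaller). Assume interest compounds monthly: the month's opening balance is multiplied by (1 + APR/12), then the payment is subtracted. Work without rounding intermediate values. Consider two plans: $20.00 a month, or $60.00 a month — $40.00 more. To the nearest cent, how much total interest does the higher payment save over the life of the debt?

$133.36

Monthly rate r = 24.3%/12 = 2.025% = 0.02025.
At $20.00/mo: n = ⌈−ln(1 − rB₀/P)/ln(1+r)⌉ = 33 payments (last $19.97); total interest = total paid − $477.97 = $182.00.
At $60.00/mo: 9 payments (last $46.61); total interest $48.64.
Interest saved = $182.00 − $48.64 = $133.36.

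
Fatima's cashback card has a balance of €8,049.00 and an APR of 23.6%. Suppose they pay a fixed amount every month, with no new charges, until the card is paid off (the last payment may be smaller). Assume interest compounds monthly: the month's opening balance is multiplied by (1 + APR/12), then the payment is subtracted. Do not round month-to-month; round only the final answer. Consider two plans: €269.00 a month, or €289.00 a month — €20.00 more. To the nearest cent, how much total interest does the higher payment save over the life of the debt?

Monthly rate r = 23.6%/12 = 1.96667% = 0.0196667.
At €269.00/mo: n = ⌈−ln(1 − rB₀/P)/ln(1+r)⌉ = 46 payments (last €158.79); total interest = total paid − €8,049.00 = €4,214.79.
At €289.00/mo: 41 payments (last €215.23); total interest €3,726.23.
Interest saved = €4,214.79 − €3,726.23 = €488.56.

€488.56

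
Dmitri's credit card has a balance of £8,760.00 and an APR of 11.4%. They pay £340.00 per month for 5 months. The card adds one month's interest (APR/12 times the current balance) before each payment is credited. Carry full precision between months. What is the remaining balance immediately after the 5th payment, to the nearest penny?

£7,451.47

Monthly rate r = 11.4%/12 = 0.95% = 0.0095.
Each month: B ← B·(1+r) − £340.00.
Month 1: interest £83.22; balance after payment £8,503.22.
Month 2: interest £80.78; balance after payment £8,244.00.
Month 3: interest £78.32; balance after payment £7,982.32.
Month 4: interest £75.83; balance after payment £7,718.15.
Month 5: interest £73.32; balance after payment £7,451.47.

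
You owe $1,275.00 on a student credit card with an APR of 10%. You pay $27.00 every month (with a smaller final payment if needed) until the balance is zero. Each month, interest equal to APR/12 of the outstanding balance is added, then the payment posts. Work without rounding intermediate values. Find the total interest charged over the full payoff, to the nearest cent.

$352.03

Monthly rate r = 10%/12 = 0.833333% = 0.00833333.
Payoff takes n = ⌈−ln(1 − rB₀/P)/ln(1+r)⌉ = ⌈60.259⌉ = 61 payments; the last is $7.03.
Total paid = 60·$27.00 + $7.03 = $1,627.03.
Total interest = total paid − principal = $1,627.03 − $1,275.00 = $352.03.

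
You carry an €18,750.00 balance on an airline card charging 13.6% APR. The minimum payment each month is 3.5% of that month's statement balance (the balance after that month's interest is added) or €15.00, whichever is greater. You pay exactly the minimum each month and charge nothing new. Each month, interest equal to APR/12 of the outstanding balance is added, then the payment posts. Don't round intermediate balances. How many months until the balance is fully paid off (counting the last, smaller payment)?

190 months

Monthly rate r = 13.6%/12 = 1.13333% = 0.0113333.
While 3.5% of the post-interest balance exceeds €15.00, each month B ← (B·(1+r))·(1 − 0.035), i.e. B shrinks by the factor (1+r)·0.965 = 0.97594.
This holds for months 1–156. Entering month 157 the balance is €419.54; 3.5% of the post-interest balance is now below €15.00, so the flat €15.00 minimum applies from here.
From month 157 a fixed €15.00 at rate r clears €419.54 in 34 more payments. Total: 156 + 34 = 190 months.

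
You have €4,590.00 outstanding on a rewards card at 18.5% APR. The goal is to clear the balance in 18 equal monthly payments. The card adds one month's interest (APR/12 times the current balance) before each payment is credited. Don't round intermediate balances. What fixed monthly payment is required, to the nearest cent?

Monthly rate r = 18.5%/12 = 1.54167% = 0.0154167.
Level-payment amortization: P = B₀·r / (1 − (1+r)^(−n)) = 4590.00·0.0154167 / (1 − 1.01542^(−18)).
Denominator 1 − (1+r)^(−18) = 0.240718488.
P = 70.7625 / 0.240718488 ≈ 293.96.

€293.96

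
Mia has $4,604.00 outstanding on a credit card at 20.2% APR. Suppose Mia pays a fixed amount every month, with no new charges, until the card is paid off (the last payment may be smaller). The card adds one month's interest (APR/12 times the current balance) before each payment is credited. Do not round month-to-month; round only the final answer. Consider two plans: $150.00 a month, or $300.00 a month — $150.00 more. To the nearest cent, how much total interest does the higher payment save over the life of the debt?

Monthly rate r = 20.2%/12 = 1.68333% = 0.0168333.
At $150.00/mo: n = ⌈−ln(1 − rB₀/P)/ln(1+r)⌉ = 44 payments (last $83.42); total interest = total paid − $4,604.00 = $1,929.42.
At $300.00/mo: 18 payments (last $271.11); total interest $767.11.
Interest saved = $1,929.42 − $767.11 = $1,162.31.

$1,162.31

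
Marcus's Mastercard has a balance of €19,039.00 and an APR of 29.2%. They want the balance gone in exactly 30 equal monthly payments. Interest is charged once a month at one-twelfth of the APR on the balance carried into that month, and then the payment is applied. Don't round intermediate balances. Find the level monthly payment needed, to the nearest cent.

€901.57

Monthly rate r = 29.2%/12 = 2.43333% = 0.0243333.
Level-payment amortization: P = B₀·r / (1 − (1+r)^(−n)) = 19039.00·0.0243333 / (1 − 1.02433^(−30)).
Denominator 1 − (1+r)^(−30) = 0.513860585.
P = 463.282 / 0.513860585 ≈ 901.57.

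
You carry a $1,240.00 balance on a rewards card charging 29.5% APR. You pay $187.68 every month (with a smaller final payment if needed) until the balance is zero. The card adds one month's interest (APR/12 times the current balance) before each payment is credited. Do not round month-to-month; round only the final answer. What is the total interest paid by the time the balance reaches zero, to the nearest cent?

$130.18

Monthly rate r = 29.5%/12 = 2.45833% = 0.0245833.
Payoff takes n = ⌈−ln(1 − rB₀/P)/ln(1+r)⌉ = ⌈7.298⌉ = 8 payments; the last is $56.42.
Total paid = 7·$187.68 + $56.42 = $1,370.18.
Total interest = total paid − principal = $1,370.18 − $1,240.00 = $130.18.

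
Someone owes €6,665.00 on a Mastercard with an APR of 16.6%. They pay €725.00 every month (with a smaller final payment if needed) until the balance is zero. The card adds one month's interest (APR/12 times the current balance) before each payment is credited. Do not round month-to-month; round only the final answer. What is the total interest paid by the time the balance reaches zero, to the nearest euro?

Monthly rate r = 16.6%/12 = 1.38333% = 0.0138333.
Payoff takes n = ⌈−ln(1 − rB₀/P)/ln(1+r)⌉ = ⌈9.900⌉ = 10 payments; the last is €653.18.
Total paid = 9·€725.00 + €653.18 = €7,178.18.
Total interest = total paid − principal = €7,178.18 − €6,665.00 = €513.18.

€513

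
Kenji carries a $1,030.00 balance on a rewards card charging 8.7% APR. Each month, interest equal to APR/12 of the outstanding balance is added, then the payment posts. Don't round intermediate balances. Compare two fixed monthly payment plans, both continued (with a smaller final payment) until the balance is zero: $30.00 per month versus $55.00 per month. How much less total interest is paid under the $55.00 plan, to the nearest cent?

Monthly rate r = 8.7%/12 = 0.725% = 0.00725.
At $30.00/mo: n = ⌈−ln(1 − rB₀/P)/ln(1+r)⌉ = 40 payments (last $18.75); total interest = total paid − $1,030.00 = $158.75.
At $55.00/mo: 21 payments (last $11.02); total interest $81.02.
Interest saved = $158.75 − $81.02 = $77.73.

$77.73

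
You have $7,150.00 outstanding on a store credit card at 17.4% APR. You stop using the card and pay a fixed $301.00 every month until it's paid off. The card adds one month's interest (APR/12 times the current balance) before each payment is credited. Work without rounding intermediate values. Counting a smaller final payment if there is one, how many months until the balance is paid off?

Monthly rate r = 17.4%/12 = 1.45% = 0.0145.
Recurrence: B ← B·(1+r) − $301.00.
Month 1: interest $103.67; balance after payment $6,952.68.
Month 2: interest $100.81; balance after payment $6,752.49.
Closed form: n = −ln(1 − rB₀/P)/ln(1+r) = −ln(0.65556)/ln(1.0145) ≈ 29.332, so the balance reaches zero during payment 30.

30 payments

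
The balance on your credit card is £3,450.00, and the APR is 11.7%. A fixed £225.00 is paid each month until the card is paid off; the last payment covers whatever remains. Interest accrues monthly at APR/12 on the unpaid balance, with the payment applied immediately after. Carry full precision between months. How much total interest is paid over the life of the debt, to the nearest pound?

£305

Monthly rate r = 11.7%/12 = 0.975% = 0.00975.
Payoff takes n = ⌈−ln(1 − rB₀/P)/ln(1+r)⌉ = ⌈16.689⌉ = 17 payments; the last is £155.29.
Total paid = 16·£225.00 + £155.29 = £3,755.29.
Total interest = total paid − principal = £3,755.29 − £3,450.00 = £305.29.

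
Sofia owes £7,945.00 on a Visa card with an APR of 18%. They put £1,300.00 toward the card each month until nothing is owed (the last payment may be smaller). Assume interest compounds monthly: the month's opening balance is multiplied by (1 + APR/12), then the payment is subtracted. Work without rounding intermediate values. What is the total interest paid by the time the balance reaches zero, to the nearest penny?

£452.83

Monthly rate r = 18%/12 = 1.5% = 0.015.
Payoff takes n = ⌈−ln(1 − rB₀/P)/ln(1+r)⌉ = ⌈6.458⌉ = 7 payments; the last is £597.83.
Total paid = 6·£1,300.00 + £597.83 = £8,397.83.
Total interest = total paid − principal = £8,397.83 − £7,945.00 = £452.83.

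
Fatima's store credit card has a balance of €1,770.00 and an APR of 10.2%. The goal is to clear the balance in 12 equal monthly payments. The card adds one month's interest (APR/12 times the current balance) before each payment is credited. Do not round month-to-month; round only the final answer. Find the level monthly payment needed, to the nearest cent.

Monthly rate r = 10.2%/12 = 0.85% = 0.0085.
Level-payment amortization: P = B₀·r / (1 − (1+r)^(−n)) = 1770.00·0.0085 / (1 − 1.0085^(−12)).
Denominator 1 − (1+r)^(−12) = 0.0965811054.
P = 15.045 / 0.0965811054 ≈ 155.78.

€155.78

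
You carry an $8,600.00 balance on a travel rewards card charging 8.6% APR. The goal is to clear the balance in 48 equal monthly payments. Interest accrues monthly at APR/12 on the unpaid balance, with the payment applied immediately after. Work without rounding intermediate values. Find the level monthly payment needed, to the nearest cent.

$212.38

Monthly rate r = 8.6%/12 = 0.716667% = 0.00716667.
Level-payment amortization: P = B₀·r / (1 − (1+r)^(−n)) = 8600.00·0.00716667 / (1 − 1.00717^(−48)).
Denominator 1 − (1+r)^(−48) = 0.290200818.
P = 61.6333 / 0.290200818 ≈ 212.38.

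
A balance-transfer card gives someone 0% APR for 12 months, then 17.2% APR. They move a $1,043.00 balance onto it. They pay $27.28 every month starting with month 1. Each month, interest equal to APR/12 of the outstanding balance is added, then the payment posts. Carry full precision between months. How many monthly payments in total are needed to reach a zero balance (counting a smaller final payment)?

Promo months 1–12 at r₀ = 0%/12 = 0; months 13+ at r₁ = 17.2%/12 = 0.0143333.
After month 12 (no interest yet): B = $1,043.00 − 12·$27.28 = $715.64.
Then at r₁ with $27.28/mo: n₂ = −ln(1 − r₁·B/P)/ln(1+r₁) ≈ 33.14 → 34 more payments.

46 months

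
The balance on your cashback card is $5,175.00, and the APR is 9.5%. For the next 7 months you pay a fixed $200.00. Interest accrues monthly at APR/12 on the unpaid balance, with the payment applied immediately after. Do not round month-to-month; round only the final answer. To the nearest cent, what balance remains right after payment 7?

Monthly rate r = 9.5%/12 = 0.791667% = 0.00791667.
Each month: B ← B·(1+r) − $200.00.
Month 1: interest $40.97; balance after payment $5,015.97.
Month 2: interest $39.71; balance after payment $4,855.68.
Month 3: interest $38.44; balance after payment $4,694.12.
Month 4: interest $37.16; balance after payment $4,531.28.
Month 5: interest $35.87; balance after payment $4,367.15.
Month 6: interest $34.57; balance after payment $4,201.73.
Month 7: interest $33.26; balance after payment $4,034.99.

$4,034.99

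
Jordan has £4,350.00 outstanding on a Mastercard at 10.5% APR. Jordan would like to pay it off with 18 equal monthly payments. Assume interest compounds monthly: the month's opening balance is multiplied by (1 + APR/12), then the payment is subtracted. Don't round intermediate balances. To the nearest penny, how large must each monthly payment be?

Monthly rate r = 10.5%/12 = 0.875% = 0.00875.
Level-payment amortization: P = B₀·r / (1 − (1+r)^(−n)) = 4350.00·0.00875 / (1 − 1.00875^(−18)).
Denominator 1 − (1+r)^(−18) = 0.145137747.
P = 38.0625 / 0.145137747 ≈ 262.25.

£262.25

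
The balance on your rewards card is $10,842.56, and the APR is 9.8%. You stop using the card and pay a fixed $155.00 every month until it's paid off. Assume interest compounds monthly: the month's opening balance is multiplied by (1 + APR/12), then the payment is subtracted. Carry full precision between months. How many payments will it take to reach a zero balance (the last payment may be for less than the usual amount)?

105 months

Monthly rate r = 9.8%/12 = 0.816667% = 0.00816667.
Recurrence: B ← B·(1+r) − $155.00.
Month 1: interest $88.55; balance after payment $10,776.11.
Month 2: interest $88.00; balance after payment $10,709.11.
Closed form: n = −ln(1 − rB₀/P)/ln(1+r) = −ln(0.42873)/ln(1.00817) ≈ 104.130, so the balance reaches zero during payment 105.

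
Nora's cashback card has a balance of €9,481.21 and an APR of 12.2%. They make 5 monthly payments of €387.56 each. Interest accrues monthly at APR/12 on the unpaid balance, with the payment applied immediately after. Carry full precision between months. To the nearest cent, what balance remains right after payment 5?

Monthly rate r = 12.2%/12 = 1.01667% = 0.0101667.
Each month: B ← B·(1+r) − €387.56.
Month 1: interest €96.39; balance after payment €9,190.04.
Month 2: interest €93.43; balance after payment €8,895.91.
Month 3: interest €90.44; balance after payment €8,598.80.
Month 4: interest €87.42; balance after payment €8,298.66.
Month 5: interest €84.37; balance after payment €7,995.47.

€7,995.47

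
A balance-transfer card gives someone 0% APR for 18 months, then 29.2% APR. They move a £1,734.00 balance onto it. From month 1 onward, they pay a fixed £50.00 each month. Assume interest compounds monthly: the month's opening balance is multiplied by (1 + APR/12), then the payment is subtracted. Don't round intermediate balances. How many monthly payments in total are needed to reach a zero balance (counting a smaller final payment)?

40 payments

Promo months 1–18 at r₀ = 0%/12 = 0; months 19+ at r₁ = 29.2%/12 = 0.0243333.
After month 18 (no interest yet): B = £1,734.00 − 18·£50.00 = £834.00.
Then at r₁ with £50.00/mo: n₂ = −ln(1 − r₁·B/P)/ln(1+r₁) ≈ 21.66 → 22 more payments.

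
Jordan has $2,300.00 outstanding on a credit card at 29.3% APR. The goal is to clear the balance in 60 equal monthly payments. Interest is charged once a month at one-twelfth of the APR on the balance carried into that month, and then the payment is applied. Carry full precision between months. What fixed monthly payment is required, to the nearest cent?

Monthly rate r = 29.3%/12 = 2.44167% = 0.0244167.
Level-payment amortization: P = B₀·r / (1 − (1+r)^(−n)) = 2300.00·0.0244167 / (1 − 1.02442^(−60)).
Denominator 1 − (1+r)^(−60) = 0.764819199.
P = 56.1583 / 0.764819199 ≈ 73.43.

$73.43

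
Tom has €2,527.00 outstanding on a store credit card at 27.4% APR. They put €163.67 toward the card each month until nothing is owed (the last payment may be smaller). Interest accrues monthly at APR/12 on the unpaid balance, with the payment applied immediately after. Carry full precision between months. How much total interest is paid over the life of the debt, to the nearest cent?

€624.69

Monthly rate r = 27.4%/12 = 2.28333% = 0.0228333.
Payoff takes n = ⌈−ln(1 − rB₀/P)/ln(1+r)⌉ = ⌈19.254⌉ = 20 payments; the last is €41.96.
Total paid = 19·€163.67 + €41.96 = €3,151.69.
Total interest = total paid − principal = €3,151.69 − €2,527.00 = €624.69.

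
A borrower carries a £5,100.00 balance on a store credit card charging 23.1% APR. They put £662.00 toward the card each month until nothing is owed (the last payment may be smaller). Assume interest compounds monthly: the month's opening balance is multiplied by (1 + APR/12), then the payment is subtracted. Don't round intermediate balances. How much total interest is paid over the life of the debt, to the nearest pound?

Monthly rate r = 23.1%/12 = 1.925% = 0.01925.
Payoff takes n = ⌈−ln(1 − rB₀/P)/ln(1+r)⌉ = ⌈8.419⌉ = 9 payments; the last is £278.78.
Total paid = 8·£662.00 + £278.78 = £5,574.78.
Total interest = total paid − principal = £5,574.78 − £5,100.00 = £474.78.

£475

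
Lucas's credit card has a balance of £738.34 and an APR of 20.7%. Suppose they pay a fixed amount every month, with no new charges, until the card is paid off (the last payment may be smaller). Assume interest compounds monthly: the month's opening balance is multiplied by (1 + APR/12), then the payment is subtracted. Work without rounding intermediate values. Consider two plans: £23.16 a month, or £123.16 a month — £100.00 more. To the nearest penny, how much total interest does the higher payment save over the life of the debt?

£294.81

Monthly rate r = 20.7%/12 = 1.725% = 0.01725.
At £23.16/mo: n = ⌈−ln(1 − rB₀/P)/ln(1+r)⌉ = 47 payments (last £15.77); total interest = total paid − £738.34 = £342.79.
At £123.16/mo: 7 payments (last £47.36); total interest £47.98.
Interest saved = £342.79 − £47.98 = £294.81.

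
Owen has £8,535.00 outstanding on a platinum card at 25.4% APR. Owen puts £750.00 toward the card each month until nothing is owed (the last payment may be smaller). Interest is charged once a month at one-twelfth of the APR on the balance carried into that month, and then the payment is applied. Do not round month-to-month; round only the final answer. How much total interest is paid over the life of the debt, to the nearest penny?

Monthly rate r = 25.4%/12 = 2.11667% = 0.0211667.
Payoff takes n = ⌈−ln(1 − rB₀/P)/ln(1+r)⌉ = ⌈13.157⌉ = 14 payments; the last is £119.07.
Total paid = 13·£750.00 + £119.07 = £9,869.07.
Total interest = total paid − principal = £9,869.07 − £8,535.00 = £1,334.07.

£1,334.07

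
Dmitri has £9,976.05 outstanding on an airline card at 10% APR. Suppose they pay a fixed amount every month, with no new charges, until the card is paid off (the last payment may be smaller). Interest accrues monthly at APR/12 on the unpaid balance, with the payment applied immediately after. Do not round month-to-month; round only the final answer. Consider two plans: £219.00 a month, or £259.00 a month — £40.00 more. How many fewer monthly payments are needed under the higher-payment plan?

Monthly rate r = 10%/12 = 0.833333% = 0.00833333.
At £219.00/mo: n = ⌈−ln(1 − rB₀/P)/ln(1+r)⌉ = 58 payments (last £115.52); total interest = total paid − £9,976.05 = £2,622.47.
At £259.00/mo: 47 payments (last £167.51); total interest £2,105.46.
Payments saved = 58 − 47 = 11.

11 fewer payments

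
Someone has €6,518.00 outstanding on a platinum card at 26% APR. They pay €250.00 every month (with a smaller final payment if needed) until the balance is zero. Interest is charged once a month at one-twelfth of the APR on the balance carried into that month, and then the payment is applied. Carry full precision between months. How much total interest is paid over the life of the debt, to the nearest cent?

€3,187.93

Monthly rate r = 26%/12 = 2.16667% = 0.0216667.
Payoff takes n = ⌈−ln(1 − rB₀/P)/ln(1+r)⌉ = ⌈38.822⌉ = 39 payments; the last is €205.93.
Total paid = 38·€250.00 + €205.93 = €9,705.93.
Total interest = total paid − principal = €9,705.93 − €6,518.00 = €3,187.93.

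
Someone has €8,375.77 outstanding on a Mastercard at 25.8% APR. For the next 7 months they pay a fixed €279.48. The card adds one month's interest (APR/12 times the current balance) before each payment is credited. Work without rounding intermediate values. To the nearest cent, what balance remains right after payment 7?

Monthly rate r = 25.8%/12 = 2.15% = 0.0215.
Each month: B ← B·(1+r) − €279.48.
Month 1: interest €180.08; balance after payment €8,276.37.
Month 2: interest €177.94; balance after payment €8,174.83.
Month 3: interest €175.76; balance after payment €8,071.11.
Month 4: interest €173.53; balance after payment €7,965.16.
Month 5: interest €171.25; balance after payment €7,856.93.
Month 6: interest €168.92; balance after payment €7,746.37.
Month 7: interest €166.55; balance after payment €7,633.44.

€7,633.44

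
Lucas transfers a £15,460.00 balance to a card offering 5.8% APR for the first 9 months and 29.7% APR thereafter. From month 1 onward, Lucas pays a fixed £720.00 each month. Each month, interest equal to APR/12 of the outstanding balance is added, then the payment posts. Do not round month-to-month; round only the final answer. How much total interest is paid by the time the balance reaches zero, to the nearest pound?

£2,723

Promo months 1–9 at r₀ = 5.8%/12 = 0.00483333; months 10+ at r₁ = 29.7%/12 = 0.02475.
After month 9: iterate B ← B·(1+r₀) − £720.00 for 9 months → £9,538.96.
Then at r₁ with £720.00/mo: n₂ = −ln(1 − r₁·B/P)/ln(1+r₁) ≈ 16.25 → 17 more payments.
Total paid = 25·£720.00 + £183.42 = £18,183.42; interest = £18,183.42 − £15,460.00 = £2,723.42.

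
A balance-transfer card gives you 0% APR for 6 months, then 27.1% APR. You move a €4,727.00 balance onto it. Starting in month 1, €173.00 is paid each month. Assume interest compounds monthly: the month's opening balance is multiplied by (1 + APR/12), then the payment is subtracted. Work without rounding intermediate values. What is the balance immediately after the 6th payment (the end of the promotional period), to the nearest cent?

€3,689.00

Promo months 1–6 at r₀ = 0%/12 = 0; months 7+ at r₁ = 27.1%/12 = 0.0225833.
After month 6 (no interest yet): B = €4,727.00 − 6·€173.00 = €3,689.00.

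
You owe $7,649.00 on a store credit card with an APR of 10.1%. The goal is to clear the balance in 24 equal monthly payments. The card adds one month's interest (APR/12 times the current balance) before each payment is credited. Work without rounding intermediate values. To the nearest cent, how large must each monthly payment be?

$353.32

Monthly rate r = 10.1%/12 = 0.841667% = 0.00841667.
Level-payment amortization: P = B₀·r / (1 − (1+r)^(−n)) = 7649.00·0.00841667 / (1 − 1.00842^(−24)).
Denominator 1 − (1+r)^(−24) = 0.182214054.
P = 64.3791 / 0.182214054 ≈ 353.32.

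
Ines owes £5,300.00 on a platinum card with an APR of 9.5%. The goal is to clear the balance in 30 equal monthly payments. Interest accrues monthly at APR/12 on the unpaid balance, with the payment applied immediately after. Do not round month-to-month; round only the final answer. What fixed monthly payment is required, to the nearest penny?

Monthly rate r = 9.5%/12 = 0.791667% = 0.00791667.
Level-payment amortization: P = B₀·r / (1 − (1+r)^(−n)) = 5300.00·0.00791667 / (1 − 1.00792^(−30)).
Denominator 1 − (1+r)^(−30) = 0.210665291.
P = 41.9583 / 0.210665291 ≈ 199.17.

£199.17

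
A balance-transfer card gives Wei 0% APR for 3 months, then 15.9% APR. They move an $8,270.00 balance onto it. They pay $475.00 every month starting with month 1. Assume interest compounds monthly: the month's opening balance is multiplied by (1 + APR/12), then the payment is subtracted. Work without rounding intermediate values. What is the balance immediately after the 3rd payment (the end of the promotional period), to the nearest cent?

$6,845.00

Promo months 1–3 at r₀ = 0%/12 = 0; months 4+ at r₁ = 15.9%/12 = 0.01325.
After month 3 (no interest yet): B = $8,270.00 − 3·$475.00 = $6,845.00.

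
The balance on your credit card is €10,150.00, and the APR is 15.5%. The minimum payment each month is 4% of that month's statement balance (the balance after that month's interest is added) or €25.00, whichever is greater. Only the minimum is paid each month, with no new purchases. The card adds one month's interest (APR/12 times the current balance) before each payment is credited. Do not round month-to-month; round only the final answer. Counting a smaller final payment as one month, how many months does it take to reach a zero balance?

130 months

Monthly rate r = 15.5%/12 = 1.29167% = 0.0129167.
While 4% of the post-interest balance exceeds €25.00, each month B ← (B·(1+r))·(1 − 0.04), i.e. B shrinks by the factor (1+r)·0.96 = 0.9724.
This holds for months 1–101. Entering month 102 the balance is €600.91; 4% of the post-interest balance is now below €25.00, so the flat €25.00 minimum applies from here.
From month 102 a fixed €25.00 at rate r clears €600.91 in 29 more payments. Total: 101 + 29 = 130 months.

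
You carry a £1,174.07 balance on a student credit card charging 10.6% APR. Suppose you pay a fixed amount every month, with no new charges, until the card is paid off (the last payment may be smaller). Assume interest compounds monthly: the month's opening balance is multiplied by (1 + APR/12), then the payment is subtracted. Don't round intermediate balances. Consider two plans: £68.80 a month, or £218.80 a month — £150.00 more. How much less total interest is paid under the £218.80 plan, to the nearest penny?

Monthly rate r = 10.6%/12 = 0.883333% = 0.00883333.
At £68.80/mo: n = ⌈−ln(1 − rB₀/P)/ln(1+r)⌉ = 19 payments (last £39.88); total interest = total paid − £1,174.07 = £104.21.
At £218.80/mo: 6 payments (last £114.35); total interest £34.28.
Interest saved = £104.21 − £34.28 = £69.93.

£69.93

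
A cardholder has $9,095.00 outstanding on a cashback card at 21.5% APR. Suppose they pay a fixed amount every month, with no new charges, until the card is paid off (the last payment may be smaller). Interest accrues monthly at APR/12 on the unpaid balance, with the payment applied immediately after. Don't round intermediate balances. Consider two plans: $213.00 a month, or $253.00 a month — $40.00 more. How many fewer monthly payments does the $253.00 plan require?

23 fewer payments

Monthly rate r = 21.5%/12 = 1.79167% = 0.0179167.
At $213.00/mo: n = ⌈−ln(1 − rB₀/P)/ln(1+r)⌉ = 82 payments (last $119.32); total interest = total paid − $9,095.00 = $8,277.32.
At $253.00/mo: 59 payments (last $44.21); total interest $5,623.21.
Payments saved = 82 − 59 = 23.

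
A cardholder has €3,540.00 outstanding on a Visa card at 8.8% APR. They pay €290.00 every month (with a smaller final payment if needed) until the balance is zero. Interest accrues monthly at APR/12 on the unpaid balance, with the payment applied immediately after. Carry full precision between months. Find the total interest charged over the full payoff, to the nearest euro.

€182

Monthly rate r = 8.8%/12 = 0.733333% = 0.00733333.
Payoff takes n = ⌈−ln(1 − rB₀/P)/ln(1+r)⌉ = ⌈12.835⌉ = 13 payments; the last is €242.31.
Total paid = 12·€290.00 + €242.31 = €3,722.31.
Total interest = total paid − principal = €3,722.31 − €3,540.00 = €182.31.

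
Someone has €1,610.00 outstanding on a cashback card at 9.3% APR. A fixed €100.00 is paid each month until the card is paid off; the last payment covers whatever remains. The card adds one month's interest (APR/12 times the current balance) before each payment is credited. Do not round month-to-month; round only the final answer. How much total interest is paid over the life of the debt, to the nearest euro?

€116

Monthly rate r = 9.3%/12 = 0.775% = 0.00775.
Payoff takes n = ⌈−ln(1 − rB₀/P)/ln(1+r)⌉ = ⌈17.263⌉ = 18 payments; the last is €26.40.
Total paid = 17·€100.00 + €26.40 = €1,726.40.
Total interest = total paid − principal = €1,726.40 − €1,610.00 = €116.40.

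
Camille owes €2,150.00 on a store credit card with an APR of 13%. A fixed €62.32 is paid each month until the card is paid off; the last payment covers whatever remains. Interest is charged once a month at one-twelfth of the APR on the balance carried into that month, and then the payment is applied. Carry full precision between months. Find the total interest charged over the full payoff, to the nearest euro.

Monthly rate r = 13%/12 = 1.08333% = 0.0108333.
Payoff takes n = ⌈−ln(1 − rB₀/P)/ln(1+r)⌉ = ⌈43.433⌉ = 44 payments; the last is €27.07.
Total paid = 43·€62.32 + €27.07 = €2,706.83.
Total interest = total paid − principal = €2,706.83 − €2,150.00 = €556.83.

€557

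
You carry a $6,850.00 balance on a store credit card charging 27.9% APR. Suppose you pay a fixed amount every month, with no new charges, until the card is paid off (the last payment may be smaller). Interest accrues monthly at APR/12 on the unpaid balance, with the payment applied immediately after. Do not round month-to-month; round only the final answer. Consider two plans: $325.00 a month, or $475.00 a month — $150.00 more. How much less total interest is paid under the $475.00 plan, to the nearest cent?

Monthly rate r = 27.9%/12 = 2.325% = 0.02325.
At $325.00/mo: n = ⌈−ln(1 − rB₀/P)/ln(1+r)⌉ = 30 payments (last $98.19); total interest = total paid − $6,850.00 = $2,673.19.
At $475.00/mo: 18 payments (last $366.32); total interest $1,591.32.
Interest saved = $2,673.19 − $1,591.32 = $1,081.87.

$1,081.87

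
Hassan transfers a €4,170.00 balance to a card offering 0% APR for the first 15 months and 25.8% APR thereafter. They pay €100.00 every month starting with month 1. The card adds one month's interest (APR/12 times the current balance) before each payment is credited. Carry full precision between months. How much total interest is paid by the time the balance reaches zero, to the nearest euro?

€1,342

Promo months 1–15 at r₀ = 0%/12 = 0; months 16+ at r₁ = 25.8%/12 = 0.0215.
After month 15 (no interest yet): B = €4,170.00 − 15·€100.00 = €2,670.00.
Then at r₁ with €100.00/mo: n₂ = −ln(1 − r₁·B/P)/ln(1+r₁) ≈ 40.12 → 41 more payments.
Total paid = 55·€100.00 + €12.09 = €5,512.09; interest = €5,512.09 − €4,170.00 = €1,342.09.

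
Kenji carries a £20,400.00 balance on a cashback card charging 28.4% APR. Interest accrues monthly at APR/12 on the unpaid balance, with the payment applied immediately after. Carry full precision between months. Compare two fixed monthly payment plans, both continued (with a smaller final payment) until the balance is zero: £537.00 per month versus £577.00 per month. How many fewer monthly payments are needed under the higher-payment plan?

Monthly rate r = 28.4%/12 = 2.36667% = 0.0236667.
At £537.00/mo: n = ⌈−ln(1 − rB₀/P)/ln(1+r)⌉ = 99 payments (last £23.30); total interest = total paid − £20,400.00 = £32,249.30.
At £577.00/mo: 78 payments (last £280.89); total interest £24,309.89.
Payments saved = 99 − 78 = 21.

21 fewer payments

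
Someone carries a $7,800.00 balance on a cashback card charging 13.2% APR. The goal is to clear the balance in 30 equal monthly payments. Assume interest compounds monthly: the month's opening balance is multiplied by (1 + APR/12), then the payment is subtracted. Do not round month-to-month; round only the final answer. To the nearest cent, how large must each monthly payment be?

$306.67

Monthly rate r = 13.2%/12 = 1.1% = 0.011.
Level-payment amortization: P = B₀·r / (1 − (1+r)^(−n)) = 7800.00·0.011 / (1 − 1.011^(−30)).
Denominator 1 − (1+r)^(−30) = 0.279779743.
P = 85.8 / 0.279779743 ≈ 306.67.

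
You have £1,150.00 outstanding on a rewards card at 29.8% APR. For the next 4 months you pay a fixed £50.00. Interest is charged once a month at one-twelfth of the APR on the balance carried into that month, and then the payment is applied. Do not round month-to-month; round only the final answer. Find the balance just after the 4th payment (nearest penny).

Monthly rate r = 29.8%/12 = 2.48333% = 0.0248333.
Each month: B ← B·(1+r) − £50.00.
Month 1: interest £28.56; balance after payment £1,128.56.
Month 2: interest £28.03; balance after payment £1,106.58.
Month 3: interest £27.48; balance after payment £1,084.06.
Month 4: interest £26.92; balance after payment £1,060.99.

£1,060.99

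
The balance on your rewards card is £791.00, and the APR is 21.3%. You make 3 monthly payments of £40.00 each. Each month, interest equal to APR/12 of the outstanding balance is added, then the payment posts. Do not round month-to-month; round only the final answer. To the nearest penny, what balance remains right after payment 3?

£711.73

Monthly rate r = 21.3%/12 = 1.775% = 0.01775.
Each month: B ← B·(1+r) − £40.00.
Month 1: interest £14.04; balance after payment £765.04.
Month 2: interest £13.58; balance after payment £738.62.
Month 3: interest £13.11; balance after payment £711.73.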